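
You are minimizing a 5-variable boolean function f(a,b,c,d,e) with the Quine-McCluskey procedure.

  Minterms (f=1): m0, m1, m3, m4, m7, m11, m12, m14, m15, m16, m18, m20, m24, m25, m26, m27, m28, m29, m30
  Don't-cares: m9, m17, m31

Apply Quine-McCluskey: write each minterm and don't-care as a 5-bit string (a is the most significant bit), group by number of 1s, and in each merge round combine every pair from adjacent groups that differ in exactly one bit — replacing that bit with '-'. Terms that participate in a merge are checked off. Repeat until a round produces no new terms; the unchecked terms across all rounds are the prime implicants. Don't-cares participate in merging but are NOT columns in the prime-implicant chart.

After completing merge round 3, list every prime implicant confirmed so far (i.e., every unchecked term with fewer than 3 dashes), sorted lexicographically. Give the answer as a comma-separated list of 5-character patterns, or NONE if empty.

Round 0: 00000✓ 00001✓ 00011✓ 00100✓ 00111✓ 01001✓ 01011✓ 01100✓ 01110✓ 01111✓ 10000✓ 10001✓ 10010✓ 10100✓ 11000✓ 11001✓ 11010✓ 11011✓ 11100✓ 11101✓ 11110✓ 11111✓
Round 1: -0000✓ -0001✓ -0100✓ -1001✓ -1011✓ -1100✓ -1110✓ -1111✓ 0-001✓ 0-011✓ 0-100✓ 0-111✓ 00-00✓ 00-11✓ 000-1✓ 0000-✓ 01-11✓ 010-1✓ 011-0✓ 0111-✓ 1-000✓ 1-001✓ 1-010✓ 1-100✓ 10-00✓ 100-0✓ 1000-✓ 11-00✓ 11-01✓ 11-10✓ 11-11✓ 110-0✓ 110-1✓ 1100-✓ 1101-✓ 111-0✓ 111-1✓ 1110-✓ 1111-✓
Round 2: --001 --100 -0-00 -000- -1-11 -10-1 -11-0 -111- 0--11 0-0-1 1--00 1-0-0 1-00- 11--0✓ 11--1✓ 11-0-✓ 11-1-✓ 110--✓ 111--✓
Round 3: 11---
PIs = {--001, --100, -0-00, -000-, -1-11, -10-1, -11-0, -111-, 0--11, 0-0-1, 1--00, 1-0-0, 1-00-, 11---}

--001, --100, -0-00, -000-, -1-11, -10-1, -11-0, -111-, 0--11, 0-0-1, 1--00, 1-0-0, 1-00-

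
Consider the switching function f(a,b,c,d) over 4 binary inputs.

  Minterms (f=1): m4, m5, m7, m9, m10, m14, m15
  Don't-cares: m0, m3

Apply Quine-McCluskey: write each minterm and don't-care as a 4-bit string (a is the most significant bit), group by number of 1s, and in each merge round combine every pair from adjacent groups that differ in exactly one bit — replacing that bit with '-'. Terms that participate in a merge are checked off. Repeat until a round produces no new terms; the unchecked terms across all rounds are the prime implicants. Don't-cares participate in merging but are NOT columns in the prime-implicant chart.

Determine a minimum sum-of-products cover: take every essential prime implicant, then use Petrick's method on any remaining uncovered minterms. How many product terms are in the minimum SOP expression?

4

size-2^0 implicants → 0000(✓)  0011(✓)  0100(✓)  0101(✓)  0111(✓)  1001  1010(✓)  1110(✓)  1111(✓)
size-2^1 implicants → -111  0-00  0-11  01-1  010-  1-10  111-
Unchecked terms (primes): -111, 0-00, 0-11, 01-1, 010-, 1-10, 1001, 111-
Minterm coverage:
  m4 ⊆ 0-00,010-
  m5 ⊆ 01-1,010-
  m7 ⊆ -111,0-11,01-1
  m9 ⊆ 1001 [E]
  m10 ⊆ 1-10 [E]
  m14 ⊆ 1-10,111-
  m15 ⊆ -111,111-
E = {1-10, 1001}
Petrick residual → -111, 010-
Cover = bcd + a'bc' + acd' + ab'c'd  |cover|=4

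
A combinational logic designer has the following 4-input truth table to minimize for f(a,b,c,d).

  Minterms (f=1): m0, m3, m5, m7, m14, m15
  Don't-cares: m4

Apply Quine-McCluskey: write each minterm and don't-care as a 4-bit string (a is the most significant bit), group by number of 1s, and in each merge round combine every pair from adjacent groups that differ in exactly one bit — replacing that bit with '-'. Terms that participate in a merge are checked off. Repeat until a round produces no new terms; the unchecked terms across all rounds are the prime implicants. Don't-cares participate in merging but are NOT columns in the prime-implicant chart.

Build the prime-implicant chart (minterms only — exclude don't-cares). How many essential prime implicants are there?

Round 0: 0000✓ 0011✓ 0100✓ 0101✓ 0111✓ 1110✓ 1111✓
Round 1: -111 0-00 0-11 01-1 010- 111-
PIs = {-111, 0-00, 0-11, 01-1, 010-, 111-}
Coverage chart:
  m0: 0-00 ←essential
  m3: 0-11 ←essential
  m5: 01-1,010-
  m7: -111,0-11,01-1
  m14: 111- ←essential
  m15: -111,111-
Essential: 0-00, 0-11, 111-

3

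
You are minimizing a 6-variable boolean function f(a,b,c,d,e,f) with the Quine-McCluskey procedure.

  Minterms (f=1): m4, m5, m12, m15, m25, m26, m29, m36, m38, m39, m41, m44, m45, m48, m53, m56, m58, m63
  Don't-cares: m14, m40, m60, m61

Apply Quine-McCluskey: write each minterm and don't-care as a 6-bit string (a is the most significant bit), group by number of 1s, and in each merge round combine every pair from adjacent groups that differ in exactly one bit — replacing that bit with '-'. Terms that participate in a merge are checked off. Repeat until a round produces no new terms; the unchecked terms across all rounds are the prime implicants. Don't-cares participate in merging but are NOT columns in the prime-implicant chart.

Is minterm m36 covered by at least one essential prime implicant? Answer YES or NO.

NO

size-2^0 implicants → 000100(✓)  000101(✓)  001100(✓)  001110(✓)  001111(✓)  011001(✓)  011010(✓)  011101(✓)  100100(✓)  100110(✓)  100111(✓)  101000(✓)  101001(✓)  101100(✓)  101101(✓)  110000(✓)  110101(✓)  111000(✓)  111010(✓)  111100(✓)  111101(✓)  111111(✓)
size-2^1 implicants → -00100(✓)  -01100(✓)  -11010  -11101  00-100(✓)  00010-  0011-0  00111-  011-01  1-1000(✓)  1-1100(✓)  1-1101(✓)  10-100(✓)  1001-0  10011-  101-00(✓)  101-01(✓)  10100-(✓)  10110-(✓)  11-000  11-101  111-00(✓)  1110-0  1111-1  11110-(✓)
size-2^2 implicants → -0-100  1-1-00  1-110-  101-0-
Unchecked terms (primes): -0-100, -11010, -11101, 00010-, 0011-0, 00111-, 011-01, 1-1-00, 1-110-, 1001-0, 10011-, 101-0-, 11-000, 11-101, 1110-0, 1111-1
Minterm coverage:
  m4 ⊆ -0-100,00010-
  m5 ⊆ 00010- [E]
  m12 ⊆ -0-100,0011-0
  m15 ⊆ 00111- [E]
  m25 ⊆ 011-01 [E]
  m26 ⊆ -11010 [E]
  m29 ⊆ -11101,011-01
  m36 ⊆ -0-100,1001-0
  m38 ⊆ 1001-0,10011-
  m39 ⊆ 10011- [E]
  m41 ⊆ 101-0- [E]
  m44 ⊆ -0-100,1-1-00,1-110-,101-0-
  m45 ⊆ 1-110-,101-0-
  m48 ⊆ 11-000 [E]
  m53 ⊆ 11-101 [E]
  m56 ⊆ 1-1-00,11-000,1110-0
  m58 ⊆ -11010,1110-0
  m63 ⊆ 1111-1 [E]
E = {-11010, 00010-, 00111-, 011-01, 10011-, 101-0-, 11-000, 11-101, 1111-1}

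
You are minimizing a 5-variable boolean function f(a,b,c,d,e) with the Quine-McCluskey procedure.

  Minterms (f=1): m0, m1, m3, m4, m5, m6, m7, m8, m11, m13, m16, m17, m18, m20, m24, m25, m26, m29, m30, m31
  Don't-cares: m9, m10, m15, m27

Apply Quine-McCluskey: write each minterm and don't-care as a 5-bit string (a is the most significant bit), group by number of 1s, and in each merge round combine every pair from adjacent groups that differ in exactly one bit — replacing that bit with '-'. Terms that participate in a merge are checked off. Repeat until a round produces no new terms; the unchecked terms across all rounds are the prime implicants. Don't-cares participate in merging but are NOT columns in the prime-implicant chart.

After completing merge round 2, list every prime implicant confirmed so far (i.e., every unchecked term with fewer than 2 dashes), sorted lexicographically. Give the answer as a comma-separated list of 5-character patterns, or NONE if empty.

NONE

Round 0: 00000✓ 00001✓ 00011✓ 00100✓ 00101✓ 00110✓ 00111✓ 01000✓ 01001✓ 01010✓ 01011✓ 01101✓ 01111✓ 10000✓ 10001✓ 10010✓ 10100✓ 11000✓ 11001✓ 11010✓ 11011✓ 11101✓ 11110✓ 11111✓
Round 1: -0000✓ -0001✓ -0100✓ -1000✓ -1001✓ -1010✓ -1011✓ -1101✓ -1111✓ 0-000✓ 0-001✓ 0-011✓ 0-101✓ 0-111✓ 00-00✓ 00-01✓ 00-11✓ 000-1✓ 0000-✓ 001-0✓ 001-1✓ 0010-✓ 0011-✓ 01-01✓ 01-11✓ 010-0✓ 010-1✓ 0100-✓ 0101-✓ 011-1✓ 1-000✓ 1-001✓ 1-010✓ 10-00✓ 100-0✓ 1000-✓ 11-01✓ 11-10✓ 11-11✓ 110-0✓ 110-1✓ 1100-✓ 1101-✓ 111-1✓ 1111-✓
Round 2: --000✓ --001✓ -0-00 -000-✓ -1-01✓ -1-11✓ -10-0✓ -10-1✓ -100-✓ -101-✓ -11-1✓ 0--01✓ 0--11✓ 0-0-1✓ 0-00-✓ 0-1-1✓ 00--1✓ 00-0- 001-- 01--1✓ 010--✓ 1-0-0 1-00-✓ 11--1✓ 11-1- 110--✓
Round 3: --00- -1--1 -10-- 0---1
PIs = {--00-, -0-00, -1--1, -10--, 0---1, 00-0-, 001--, 1-0-0, 11-1-}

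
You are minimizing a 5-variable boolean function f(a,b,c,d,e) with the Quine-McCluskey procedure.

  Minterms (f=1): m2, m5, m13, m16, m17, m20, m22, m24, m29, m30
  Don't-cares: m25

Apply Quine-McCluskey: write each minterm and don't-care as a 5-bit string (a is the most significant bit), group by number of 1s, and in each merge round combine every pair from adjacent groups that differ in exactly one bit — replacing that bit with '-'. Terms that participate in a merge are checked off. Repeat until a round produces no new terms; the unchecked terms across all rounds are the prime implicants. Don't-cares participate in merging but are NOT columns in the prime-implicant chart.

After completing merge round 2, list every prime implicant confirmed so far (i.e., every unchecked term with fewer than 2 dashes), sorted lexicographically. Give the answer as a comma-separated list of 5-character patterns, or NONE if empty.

Round 0: 00010 00101✓ 01101✓ 10000✓ 10001✓ 10100✓ 10110✓ 11000✓ 11001✓ 11101✓ 11110✓
Round 1: -1101 0-101 1-000✓ 1-001✓ 1-110 10-00 1000-✓ 101-0 11-01 1100-✓
Round 2: 1-00-
PIs = {-1101, 0-101, 00010, 1-00-, 1-110, 10-00, 101-0, 11-01}

-1101, 0-101, 00010, 1-110, 10-00, 101-0, 11-01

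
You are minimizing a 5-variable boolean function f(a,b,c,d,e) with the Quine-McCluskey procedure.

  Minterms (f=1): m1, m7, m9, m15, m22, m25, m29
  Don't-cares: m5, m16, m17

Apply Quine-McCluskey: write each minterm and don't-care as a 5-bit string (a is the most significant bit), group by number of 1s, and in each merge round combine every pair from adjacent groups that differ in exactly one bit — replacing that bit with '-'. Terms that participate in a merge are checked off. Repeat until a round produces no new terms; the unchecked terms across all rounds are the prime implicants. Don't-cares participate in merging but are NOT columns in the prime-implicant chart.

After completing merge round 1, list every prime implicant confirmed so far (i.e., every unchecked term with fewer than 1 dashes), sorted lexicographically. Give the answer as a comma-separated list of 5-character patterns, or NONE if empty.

size-2^0 implicants → 00001(✓)  00101(✓)  00111(✓)  01001(✓)  01111(✓)  10000(✓)  10001(✓)  10110  11001(✓)  11101(✓)
size-2^1 implicants → -0001(✓)  -1001(✓)  0-001(✓)  0-111  00-01  001-1  1-001(✓)  1000-  11-01
size-2^2 implicants → --001
Unchecked terms (primes): --001, 0-111, 00-01, 001-1, 1000-, 10110, 11-01

10110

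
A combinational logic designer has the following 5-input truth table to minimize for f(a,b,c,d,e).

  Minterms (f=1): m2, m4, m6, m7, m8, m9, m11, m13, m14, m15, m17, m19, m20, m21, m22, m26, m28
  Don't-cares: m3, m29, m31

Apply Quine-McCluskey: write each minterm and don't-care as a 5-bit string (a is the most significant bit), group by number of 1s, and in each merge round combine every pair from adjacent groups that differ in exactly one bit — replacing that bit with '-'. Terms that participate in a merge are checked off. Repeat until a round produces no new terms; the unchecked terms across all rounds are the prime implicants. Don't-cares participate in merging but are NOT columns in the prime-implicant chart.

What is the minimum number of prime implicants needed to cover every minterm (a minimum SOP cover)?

8

Round 0: 00010✓ 00011✓ 00100✓ 00110✓ 00111✓ 01000✓ 01001✓ 01011✓ 01101✓ 01110✓ 01111✓ 10001✓ 10011✓ 10100✓ 10101✓ 10110✓ 11010 11100✓ 11101✓ 11111✓
Round 1: -0011 -0100✓ -0110✓ -1101✓ -1111✓ 0-011✓ 0-110✓ 0-111✓ 00-10✓ 00-11✓ 0001-✓ 001-0✓ 0011-✓ 01-01✓ 01-11✓ 010-1✓ 0100- 011-1✓ 0111-✓ 1-100✓ 1-101✓ 10-01 100-1 101-0✓ 1010-✓ 111-1✓ 1110-✓
Round 2: -01-0 -11-1 0--11 0-11- 00-1- 01--1 1-10-
PIs = {-0011, -01-0, -11-1, 0--11, 0-11-, 00-1-, 01--1, 0100-, 1-10-, 10-01, 100-1, 11010}
Coverage chart:
  m2: 00-1- ←essential
  m4: -01-0 ←essential
  m6: -01-0,0-11-,00-1-
  m7: 0--11,0-11-,00-1-
  m8: 0100- ←essential
  m9: 01--1,0100-
  m11: 0--11,01--1
  m13: -11-1,01--1
  m14: 0-11- ←essential
  m15: -11-1,0--11,0-11-,01--1
  m17: 10-01,100-1
  m19: -0011,100-1
  m20: -01-0,1-10-
  m21: 1-10-,10-01
  m22: -01-0 ←essential
  m26: 11010 ←essential
  m28: 1-10- ←essential
Essential: -01-0, 0-11-, 00-1-, 0100-, 1-10-, 11010
Petrick residual → 01--1, 100-1
Min cover (8 terms): b'ce' + a'cd + a'b'd + a'be + a'bc'd' + acd' + ab'c'e + abc'de'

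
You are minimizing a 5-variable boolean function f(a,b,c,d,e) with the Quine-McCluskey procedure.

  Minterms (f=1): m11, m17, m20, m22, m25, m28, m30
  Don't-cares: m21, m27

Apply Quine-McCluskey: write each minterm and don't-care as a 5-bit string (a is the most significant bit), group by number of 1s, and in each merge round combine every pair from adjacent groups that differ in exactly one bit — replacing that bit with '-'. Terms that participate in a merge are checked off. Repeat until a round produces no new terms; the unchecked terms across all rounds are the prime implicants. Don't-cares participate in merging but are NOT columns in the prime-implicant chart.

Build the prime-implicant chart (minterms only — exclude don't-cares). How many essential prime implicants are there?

2

[col 0] 01011*, 10001*, 10100*, 10101*, 10110*, 11001*, 11011*, 11100*, 11110*
[col 1] -1011, 1-001, 1-100*, 1-110*, 10-01, 101-0*, 1010-, 110-1, 111-0*
[col 2] 1-1-0
Prime implicants: -1011, 1-001, 1-1-0, 10-01, 1010-, 110-1
PI chart (minterm → PIs covering it):
  11 | -1011  (sole → essential)
  17 | 1-001,10-01
  20 | 1-1-0,1010-
  22 | 1-1-0  (sole → essential)
  25 | 1-001,110-1
  28 | 1-1-0  (sole → essential)
  30 | 1-1-0  (sole → essential)
Essential prime implicants: -1011, 1-1-0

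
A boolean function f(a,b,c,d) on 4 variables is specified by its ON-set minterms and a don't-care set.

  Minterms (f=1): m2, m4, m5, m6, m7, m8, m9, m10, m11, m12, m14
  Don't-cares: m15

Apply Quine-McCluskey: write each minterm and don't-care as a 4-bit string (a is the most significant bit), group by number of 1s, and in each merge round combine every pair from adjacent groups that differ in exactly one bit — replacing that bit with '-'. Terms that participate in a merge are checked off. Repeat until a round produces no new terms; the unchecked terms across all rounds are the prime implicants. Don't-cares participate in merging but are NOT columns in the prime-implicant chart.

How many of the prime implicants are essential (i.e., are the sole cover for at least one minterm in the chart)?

3

Round 0: 0010✓ 0100✓ 0101✓ 0110✓ 0111✓ 1000✓ 1001✓ 1010✓ 1011✓ 1100✓ 1110✓ 1111✓
Round 1: -010✓ -100✓ -110✓ -111✓ 0-10✓ 01-0✓ 01-1✓ 010-✓ 011-✓ 1-00✓ 1-10✓ 1-11✓ 10-0✓ 10-1✓ 100-✓ 101-✓ 11-0✓ 111-✓
Round 2: --10 -1-0 -11- 01-- 1--0 1-1- 10--
PIs = {--10, -1-0, -11-, 01--, 1--0, 1-1-, 10--}
Coverage chart:
  m2: --10 ←essential
  m4: -1-0,01--
  m5: 01-- ←essential
  m6: --10,-1-0,-11-,01--
  m7: -11-,01--
  m8: 1--0,10--
  m9: 10-- ←essential
  m10: --10,1--0,1-1-,10--
  m11: 1-1-,10--
  m12: -1-0,1--0
  m14: --10,-1-0,-11-,1--0,1-1-
Essential: --10, 01--, 10--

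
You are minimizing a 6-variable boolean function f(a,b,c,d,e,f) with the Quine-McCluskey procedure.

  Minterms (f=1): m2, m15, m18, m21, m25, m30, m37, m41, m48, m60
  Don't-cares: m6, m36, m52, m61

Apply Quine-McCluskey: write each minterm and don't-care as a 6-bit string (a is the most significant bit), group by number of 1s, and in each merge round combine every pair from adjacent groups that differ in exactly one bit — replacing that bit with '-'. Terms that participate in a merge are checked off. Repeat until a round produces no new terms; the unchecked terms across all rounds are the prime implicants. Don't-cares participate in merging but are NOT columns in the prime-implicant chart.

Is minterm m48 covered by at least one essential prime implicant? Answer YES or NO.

YES

[col 0] 000010*, 000110*, 001111, 010010*, 010101, 011001, 011110, 100100*, 100101*, 101001, 110000*, 110100*, 111100*, 111101*
[col 1] 0-0010, 000-10, 1-0100, 10010-, 11-100, 110-00, 11110-
Prime implicants: 0-0010, 000-10, 001111, 010101, 011001, 011110, 1-0100, 10010-, 101001, 11-100, 110-00, 11110-
PI chart (minterm → PIs covering it):
  2 | 0-0010,000-10
  15 | 001111  (sole → essential)
  18 | 0-0010  (sole → essential)
  21 | 010101  (sole → essential)
  25 | 011001  (sole → essential)
  30 | 011110  (sole → essential)
  37 | 10010-  (sole → essential)
  41 | 101001  (sole → essential)
  48 | 110-00  (sole → essential)
  60 | 11-100,11110-
Essential prime implicants: 0-0010, 001111, 010101, 011001, 011110, 10010-, 101001, 110-00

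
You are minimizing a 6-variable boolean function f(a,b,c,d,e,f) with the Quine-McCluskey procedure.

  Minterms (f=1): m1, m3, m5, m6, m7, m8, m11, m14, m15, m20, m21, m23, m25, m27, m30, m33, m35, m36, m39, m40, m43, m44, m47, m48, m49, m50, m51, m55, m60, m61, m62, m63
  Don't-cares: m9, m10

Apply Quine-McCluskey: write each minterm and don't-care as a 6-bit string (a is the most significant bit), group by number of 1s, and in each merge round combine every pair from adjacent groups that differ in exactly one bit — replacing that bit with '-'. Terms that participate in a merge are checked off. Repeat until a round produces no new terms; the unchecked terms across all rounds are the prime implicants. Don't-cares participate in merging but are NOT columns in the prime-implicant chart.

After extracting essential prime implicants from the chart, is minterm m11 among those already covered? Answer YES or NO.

Round 0: 000001✓ 000011✓ 000101✓ 000110✓ 000111✓ 001000✓ 001001✓ 001010✓ 001011✓ 001110✓ 001111✓ 010100✓ 010101✓ 010111✓ 011001✓ 011011✓ 011110✓ 100001✓ 100011✓ 100100✓ 100111✓ 101000✓ 101011✓ 101100✓ 101111✓ 110000✓ 110001✓ 110010✓ 110011✓ 110111✓ 111100✓ 111101✓ 111110✓ 111111✓
Round 1: -00001✓ -00011✓ -00111✓ -01000 -01011✓ -01111✓ -10111✓ -11110 0-0101✓ 0-0111✓ 0-1001✓ 0-1011✓ 0-1110 00-001✓ 00-011✓ 00-110✓ 00-111✓ 000-01✓ 000-11✓ 0000-1✓ 0001-1✓ 00011-✓ 001-10✓ 001-11✓ 0010-0✓ 0010-1✓ 00100-✓ 00101-✓ 00111-✓ 0101-1✓ 01010- 0110-1✓ 1-0001✓ 1-0011✓ 1-0111✓ 1-1100 1-1111✓ 10-011✓ 10-100 10-111✓ 100-11✓ 1000-1✓ 101-00 101-11✓ 11-111✓ 110-11✓ 1100-0✓ 1100-1✓ 11000-✓ 11001-✓ 1111-0✓ 1111-1✓ 11110-✓ 11111-✓
Round 2: --0111 -0-011✓ -0-111✓ -00-11✓ -000-1 -01-11✓ 0-01-1 0-10-1 00--11✓ 00-0-1 00-11- 000--1 001-1- 0010-- 1--111 1-0-11 1-00-1 10--11✓ 1100-- 1111--
Round 3: -0--11
PIs = {--0111, -0--11, -000-1, -01000, -11110, 0-01-1, 0-10-1, 0-1110, 00-0-1, 00-11-, 000--1, 001-1-, 0010--, 01010-, 1--111, 1-0-11, 1-00-1, 1-1100, 10-100, 101-00, 1100--, 1111--}
Coverage chart:
  m1: -000-1,00-0-1,000--1
  m3: -0--11,-000-1,00-0-1,000--1
  m5: 0-01-1,000--1
  m6: 00-11- ←essential
  m7: --0111,-0--11,0-01-1,00-11-,000--1
  m8: -01000,0010--
  m11: -0--11,0-10-1,00-0-1,001-1-,0010--
  m14: 0-1110,00-11-,001-1-
  m15: -0--11,00-11-,001-1-
  m20: 01010- ←essential
  m21: 0-01-1,01010-
  m23: --0111,0-01-1
  m25: 0-10-1 ←essential
  m27: 0-10-1 ←essential
  m30: -11110,0-1110
  m33: -000-1,1-00-1
  m35: -0--11,-000-1,1-0-11,1-00-1
  m36: 10-100 ←essential
  m39: --0111,-0--11,1--111,1-0-11
  m40: -01000,101-00
  m43: -0--11 ←essential
  m44: 1-1100,10-100,101-00
  m47: -0--11,1--111
  m48: 1100-- ←essential
  m49: 1-00-1,1100--
  m50: 1100-- ←essential
  m51: 1-0-11,1-00-1,1100--
  m55: --0111,1--111,1-0-11
  m60: 1-1100,1111--
  m61: 1111-- ←essential
  m62: -11110,1111--
  m63: 1--111,1111--
Essential: -0--11, 0-10-1, 00-11-, 01010-, 10-100, 1100--, 1111--

YES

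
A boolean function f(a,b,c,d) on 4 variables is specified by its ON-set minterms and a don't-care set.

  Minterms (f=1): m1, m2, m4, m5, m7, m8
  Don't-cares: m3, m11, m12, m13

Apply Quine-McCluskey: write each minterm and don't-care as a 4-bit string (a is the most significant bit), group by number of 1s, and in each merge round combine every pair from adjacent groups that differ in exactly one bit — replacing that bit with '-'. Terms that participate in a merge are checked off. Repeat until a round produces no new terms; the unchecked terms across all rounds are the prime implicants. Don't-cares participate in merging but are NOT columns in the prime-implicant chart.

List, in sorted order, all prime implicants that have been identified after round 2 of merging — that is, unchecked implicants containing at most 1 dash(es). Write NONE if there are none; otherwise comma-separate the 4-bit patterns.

Round 0: 0001✓ 0010✓ 0011✓ 0100✓ 0101✓ 0111✓ 1000✓ 1011✓ 1100✓ 1101✓
Round 1: -011 -100✓ -101✓ 0-01✓ 0-11✓ 00-1✓ 001- 01-1✓ 010-✓ 1-00 110-✓
Round 2: -10- 0--1
PIs = {-011, -10-, 0--1, 001-, 1-00}

-011, 001-, 1-00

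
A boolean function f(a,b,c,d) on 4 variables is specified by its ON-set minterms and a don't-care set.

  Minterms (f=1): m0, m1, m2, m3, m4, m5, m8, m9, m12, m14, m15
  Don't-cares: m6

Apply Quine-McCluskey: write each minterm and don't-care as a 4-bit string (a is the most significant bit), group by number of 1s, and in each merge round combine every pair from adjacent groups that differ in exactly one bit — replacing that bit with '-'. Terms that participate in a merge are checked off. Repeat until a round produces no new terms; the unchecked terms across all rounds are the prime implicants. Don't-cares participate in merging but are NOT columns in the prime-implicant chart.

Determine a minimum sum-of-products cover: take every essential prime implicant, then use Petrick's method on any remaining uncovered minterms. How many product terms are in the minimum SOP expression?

Round 0: 0000✓ 0001✓ 0010✓ 0011✓ 0100✓ 0101✓ 0110✓ 1000✓ 1001✓ 1100✓ 1110✓ 1111✓
Round 1: -000✓ -001✓ -100✓ -110✓ 0-00✓ 0-01✓ 0-10✓ 00-0✓ 00-1✓ 000-✓ 001-✓ 01-0✓ 010-✓ 1-00✓ 100-✓ 11-0✓ 111-
Round 2: --00 -00- -1-0 0--0 0-0- 00--
PIs = {--00, -00-, -1-0, 0--0, 0-0-, 00--, 111-}
Coverage chart:
  m0: --00,-00-,0--0,0-0-,00--
  m1: -00-,0-0-,00--
  m2: 0--0,00--
  m3: 00-- ←essential
  m4: --00,-1-0,0--0,0-0-
  m5: 0-0- ←essential
  m8: --00,-00-
  m9: -00- ←essential
  m12: --00,-1-0
  m14: -1-0,111-
  m15: 111- ←essential
Essential: -00-, 0-0-, 00--, 111-
Petrick residual → --00
Min cover (5 terms): c'd' + b'c' + a'c' + a'b' + abc

5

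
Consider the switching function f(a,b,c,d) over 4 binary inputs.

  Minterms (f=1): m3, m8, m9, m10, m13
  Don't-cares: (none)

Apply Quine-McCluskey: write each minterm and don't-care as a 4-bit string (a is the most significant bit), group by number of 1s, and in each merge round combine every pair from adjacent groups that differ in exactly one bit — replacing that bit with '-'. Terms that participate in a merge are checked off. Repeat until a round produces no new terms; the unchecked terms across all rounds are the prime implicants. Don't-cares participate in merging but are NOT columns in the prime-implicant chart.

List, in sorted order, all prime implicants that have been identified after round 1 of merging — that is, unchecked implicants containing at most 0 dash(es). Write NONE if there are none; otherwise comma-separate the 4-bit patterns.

0011

Round 0: 0011 1000✓ 1001✓ 1010✓ 1101✓
Round 1: 1-01 10-0 100-
PIs = {0011, 1-01, 10-0, 100-}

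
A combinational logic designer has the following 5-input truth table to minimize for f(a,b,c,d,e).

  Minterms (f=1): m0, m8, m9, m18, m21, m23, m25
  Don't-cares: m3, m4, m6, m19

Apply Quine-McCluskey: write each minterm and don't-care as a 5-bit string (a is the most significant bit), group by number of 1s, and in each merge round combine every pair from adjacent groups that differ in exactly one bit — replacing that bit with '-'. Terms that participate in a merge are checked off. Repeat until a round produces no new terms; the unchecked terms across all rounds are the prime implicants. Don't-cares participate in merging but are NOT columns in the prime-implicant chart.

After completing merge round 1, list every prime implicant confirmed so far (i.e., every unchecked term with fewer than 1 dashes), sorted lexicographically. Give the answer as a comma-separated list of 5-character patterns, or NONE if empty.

[col 0] 00000*, 00011*, 00100*, 00110*, 01000*, 01001*, 10010*, 10011*, 10101*, 10111*, 11001*
[col 1] -0011, -1001, 0-000, 00-00, 001-0, 0100-, 10-11, 1001-, 101-1
Prime implicants: -0011, -1001, 0-000, 00-00, 001-0, 0100-, 10-11, 1001-, 101-1

NONE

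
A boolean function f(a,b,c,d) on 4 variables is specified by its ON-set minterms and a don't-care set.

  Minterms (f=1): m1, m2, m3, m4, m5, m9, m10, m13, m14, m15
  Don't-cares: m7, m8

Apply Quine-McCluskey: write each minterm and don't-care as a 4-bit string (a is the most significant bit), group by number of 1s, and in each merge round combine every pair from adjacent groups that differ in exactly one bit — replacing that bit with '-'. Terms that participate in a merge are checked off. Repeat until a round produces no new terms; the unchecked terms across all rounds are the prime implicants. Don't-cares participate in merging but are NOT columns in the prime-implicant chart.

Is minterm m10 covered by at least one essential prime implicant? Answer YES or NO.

[col 0] 0001*, 0010*, 0011*, 0100*, 0101*, 0111*, 1000*, 1001*, 1010*, 1101*, 1110*, 1111*
[col 1] -001*, -010, -101*, -111*, 0-01*, 0-11*, 00-1*, 001-, 01-1*, 010-, 1-01*, 1-10, 10-0, 100-, 11-1*, 111-
[col 2] --01, -1-1, 0--1
Prime implicants: --01, -010, -1-1, 0--1, 001-, 010-, 1-10, 10-0, 100-, 111-
PI chart (minterm → PIs covering it):
  1 | --01,0--1
  2 | -010,001-
  3 | 0--1,001-
  4 | 010-  (sole → essential)
  5 | --01,-1-1,0--1,010-
  9 | --01,100-
  10 | -010,1-10,10-0
  13 | --01,-1-1
  14 | 1-10,111-
  15 | -1-1,111-
Essential prime implicants: 010-

NO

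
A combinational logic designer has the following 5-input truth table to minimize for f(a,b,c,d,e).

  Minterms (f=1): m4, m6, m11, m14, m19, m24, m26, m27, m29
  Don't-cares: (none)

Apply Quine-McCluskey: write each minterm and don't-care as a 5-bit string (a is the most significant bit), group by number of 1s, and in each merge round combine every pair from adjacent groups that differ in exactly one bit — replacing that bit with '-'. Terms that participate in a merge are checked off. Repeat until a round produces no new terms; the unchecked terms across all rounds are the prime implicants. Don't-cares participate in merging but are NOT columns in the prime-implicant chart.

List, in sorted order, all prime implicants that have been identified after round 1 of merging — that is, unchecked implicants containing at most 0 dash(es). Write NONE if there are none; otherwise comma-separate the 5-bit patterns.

[col 0] 00100*, 00110*, 01011*, 01110*, 10011*, 11000*, 11010*, 11011*, 11101
[col 1] -1011, 0-110, 001-0, 1-011, 110-0, 1101-
Prime implicants: -1011, 0-110, 001-0, 1-011, 110-0, 1101-, 11101

11101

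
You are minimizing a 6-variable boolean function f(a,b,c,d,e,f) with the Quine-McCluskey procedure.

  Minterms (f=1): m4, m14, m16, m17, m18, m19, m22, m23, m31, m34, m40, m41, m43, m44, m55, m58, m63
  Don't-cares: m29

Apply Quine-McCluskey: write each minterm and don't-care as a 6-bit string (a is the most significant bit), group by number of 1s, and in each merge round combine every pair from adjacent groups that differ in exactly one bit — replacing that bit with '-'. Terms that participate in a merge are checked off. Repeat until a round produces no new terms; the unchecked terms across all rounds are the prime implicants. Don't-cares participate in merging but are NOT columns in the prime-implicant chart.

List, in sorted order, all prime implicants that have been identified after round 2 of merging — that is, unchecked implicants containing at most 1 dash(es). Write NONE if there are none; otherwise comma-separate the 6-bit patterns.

000100, 001110, 0111-1, 100010, 101-00, 1010-1, 10100-, 111010

Round 0: 000100 001110 010000✓ 010001✓ 010010✓ 010011✓ 010110✓ 010111✓ 011101✓ 011111✓ 100010 101000✓ 101001✓ 101011✓ 101100✓ 110111✓ 111010 111111✓
Round 1: -10111✓ -11111✓ 01-111✓ 010-10✓ 010-11✓ 0100-0✓ 0100-1✓ 01000-✓ 01001-✓ 01011-✓ 0111-1 101-00 1010-1 10100- 11-111✓
Round 2: -1-111 010-1- 0100--
PIs = {-1-111, 000100, 001110, 010-1-, 0100--, 0111-1, 100010, 101-00, 1010-1, 10100-, 111010}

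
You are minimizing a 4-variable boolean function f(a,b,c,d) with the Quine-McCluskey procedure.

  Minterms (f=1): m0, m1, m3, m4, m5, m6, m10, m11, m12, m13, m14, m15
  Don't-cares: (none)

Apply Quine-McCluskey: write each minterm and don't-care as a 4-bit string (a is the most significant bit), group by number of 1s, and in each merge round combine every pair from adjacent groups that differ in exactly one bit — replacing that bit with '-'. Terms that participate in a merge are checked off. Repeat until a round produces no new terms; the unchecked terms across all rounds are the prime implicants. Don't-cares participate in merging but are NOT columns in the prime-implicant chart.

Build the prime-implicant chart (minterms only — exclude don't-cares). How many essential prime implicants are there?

[col 0] 0000*, 0001*, 0011*, 0100*, 0101*, 0110*, 1010*, 1011*, 1100*, 1101*, 1110*, 1111*
[col 1] -011, -100*, -101*, -110*, 0-00*, 0-01*, 00-1, 000-*, 01-0*, 010-*, 1-10*, 1-11*, 101-*, 11-0*, 11-1*, 110-*, 111-*
[col 2] -1-0, -10-, 0-0-, 1-1-, 11--
Prime implicants: -011, -1-0, -10-, 0-0-, 00-1, 1-1-, 11--
PI chart (minterm → PIs covering it):
  0 | 0-0-  (sole → essential)
  1 | 0-0-,00-1
  3 | -011,00-1
  4 | -1-0,-10-,0-0-
  5 | -10-,0-0-
  6 | -1-0  (sole → essential)
  10 | 1-1-  (sole → essential)
  11 | -011,1-1-
  12 | -1-0,-10-,11--
  13 | -10-,11--
  14 | -1-0,1-1-,11--
  15 | 1-1-,11--
Essential prime implicants: -1-0, 0-0-, 1-1-

3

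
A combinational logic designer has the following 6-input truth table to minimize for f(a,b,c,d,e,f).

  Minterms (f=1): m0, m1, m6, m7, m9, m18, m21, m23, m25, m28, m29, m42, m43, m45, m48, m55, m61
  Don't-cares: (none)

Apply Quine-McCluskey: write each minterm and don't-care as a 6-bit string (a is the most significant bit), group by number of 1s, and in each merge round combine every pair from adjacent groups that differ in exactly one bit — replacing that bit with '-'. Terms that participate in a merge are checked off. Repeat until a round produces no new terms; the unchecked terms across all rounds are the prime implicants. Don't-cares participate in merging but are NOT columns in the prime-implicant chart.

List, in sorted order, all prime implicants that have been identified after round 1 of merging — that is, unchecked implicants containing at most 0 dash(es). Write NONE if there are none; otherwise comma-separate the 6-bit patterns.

[col 0] 000000*, 000001*, 000110*, 000111*, 001001*, 010010, 010101*, 010111*, 011001*, 011100*, 011101*, 101010*, 101011*, 101101*, 110000, 110111*, 111101*
[col 1] -10111, -11101, 0-0111, 0-1001, 00-001, 00000-, 00011-, 01-101, 0101-1, 011-01, 01110-, 1-1101, 10101-
Prime implicants: -10111, -11101, 0-0111, 0-1001, 00-001, 00000-, 00011-, 01-101, 010010, 0101-1, 011-01, 01110-, 1-1101, 10101-, 110000

010010, 110000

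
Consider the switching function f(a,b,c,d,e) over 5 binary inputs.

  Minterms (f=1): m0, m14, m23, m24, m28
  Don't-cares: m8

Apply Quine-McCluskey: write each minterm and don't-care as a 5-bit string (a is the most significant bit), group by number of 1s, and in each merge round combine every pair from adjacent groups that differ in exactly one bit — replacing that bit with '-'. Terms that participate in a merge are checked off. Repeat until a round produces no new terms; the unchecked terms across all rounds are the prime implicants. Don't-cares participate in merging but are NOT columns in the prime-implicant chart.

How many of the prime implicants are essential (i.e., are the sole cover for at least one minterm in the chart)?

4

[col 0] 00000*, 01000*, 01110, 10111, 11000*, 11100*
[col 1] -1000, 0-000, 11-00
Prime implicants: -1000, 0-000, 01110, 10111, 11-00
PI chart (minterm → PIs covering it):
  0 | 0-000  (sole → essential)
  14 | 01110  (sole → essential)
  23 | 10111  (sole → essential)
  24 | -1000,11-00
  28 | 11-00  (sole → essential)
Essential prime implicants: 0-000, 01110, 10111, 11-00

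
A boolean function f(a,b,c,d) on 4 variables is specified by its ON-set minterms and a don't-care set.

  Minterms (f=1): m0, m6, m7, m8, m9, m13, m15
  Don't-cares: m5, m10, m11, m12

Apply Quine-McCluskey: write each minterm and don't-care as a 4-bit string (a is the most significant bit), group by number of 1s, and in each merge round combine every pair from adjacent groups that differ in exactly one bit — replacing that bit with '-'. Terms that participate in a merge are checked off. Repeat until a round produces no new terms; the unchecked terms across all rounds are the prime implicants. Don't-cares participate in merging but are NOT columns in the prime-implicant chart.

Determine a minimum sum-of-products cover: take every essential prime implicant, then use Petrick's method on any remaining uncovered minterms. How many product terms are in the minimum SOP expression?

[col 0] 0000*, 0101*, 0110*, 0111*, 1000*, 1001*, 1010*, 1011*, 1100*, 1101*, 1111*
[col 1] -000, -101*, -111*, 01-1*, 011-, 1-00*, 1-01*, 1-11*, 10-0*, 10-1*, 100-*, 101-*, 11-1*, 110-*
[col 2] -1-1, 1--1, 1-0-, 10--
Prime implicants: -000, -1-1, 011-, 1--1, 1-0-, 10--
PI chart (minterm → PIs covering it):
  0 | -000  (sole → essential)
  6 | 011-  (sole → essential)
  7 | -1-1,011-
  8 | -000,1-0-,10--
  9 | 1--1,1-0-,10--
  13 | -1-1,1--1,1-0-
  15 | -1-1,1--1
Essential prime implicants: -000, 011-
Petrick residual → 1--1
Minimum SOP uses 3 PIs: b'c'd' + a'bc + ad

3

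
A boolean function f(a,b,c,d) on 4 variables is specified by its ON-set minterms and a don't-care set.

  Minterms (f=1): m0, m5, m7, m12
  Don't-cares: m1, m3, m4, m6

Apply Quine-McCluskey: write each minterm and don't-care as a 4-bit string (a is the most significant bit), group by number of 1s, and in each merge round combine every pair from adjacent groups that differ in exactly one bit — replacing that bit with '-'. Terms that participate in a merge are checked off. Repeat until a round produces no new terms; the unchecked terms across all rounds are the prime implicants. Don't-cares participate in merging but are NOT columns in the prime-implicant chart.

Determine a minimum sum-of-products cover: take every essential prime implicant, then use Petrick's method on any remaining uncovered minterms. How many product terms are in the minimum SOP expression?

3

[col 0] 0000*, 0001*, 0011*, 0100*, 0101*, 0110*, 0111*, 1100*
[col 1] -100, 0-00*, 0-01*, 0-11*, 00-1*, 000-*, 01-0*, 01-1*, 010-*, 011-*
[col 2] 0--1, 0-0-, 01--
Prime implicants: -100, 0--1, 0-0-, 01--
PI chart (minterm → PIs covering it):
  0 | 0-0-  (sole → essential)
  5 | 0--1,0-0-,01--
  7 | 0--1,01--
  12 | -100  (sole → essential)
Essential prime implicants: -100, 0-0-
Petrick residual → 0--1
Minimum SOP uses 3 PIs: bc'd' + a'd + a'c'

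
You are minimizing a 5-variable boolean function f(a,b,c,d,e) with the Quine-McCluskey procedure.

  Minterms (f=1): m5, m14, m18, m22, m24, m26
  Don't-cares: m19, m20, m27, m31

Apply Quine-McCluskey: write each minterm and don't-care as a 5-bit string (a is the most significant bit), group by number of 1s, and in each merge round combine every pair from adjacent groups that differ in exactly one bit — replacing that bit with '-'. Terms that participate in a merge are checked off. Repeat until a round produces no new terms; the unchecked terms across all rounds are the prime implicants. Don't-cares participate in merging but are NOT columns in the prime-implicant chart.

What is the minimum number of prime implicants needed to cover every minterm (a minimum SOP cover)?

Round 0: 00101 01110 10010✓ 10011✓ 10100✓ 10110✓ 11000✓ 11010✓ 11011✓ 11111✓
Round 1: 1-010✓ 1-011✓ 10-10 1001-✓ 101-0 11-11 110-0 1101-✓
Round 2: 1-01-
PIs = {00101, 01110, 1-01-, 10-10, 101-0, 11-11, 110-0}
Coverage chart:
  m5: 00101 ←essential
  m14: 01110 ←essential
  m18: 1-01-,10-10
  m22: 10-10,101-0
  m24: 110-0 ←essential
  m26: 1-01-,110-0
Essential: 00101, 01110, 110-0
Petrick residual → 10-10
Min cover (4 terms): a'b'cd'e + a'bcde' + ab'de' + abc'e'

4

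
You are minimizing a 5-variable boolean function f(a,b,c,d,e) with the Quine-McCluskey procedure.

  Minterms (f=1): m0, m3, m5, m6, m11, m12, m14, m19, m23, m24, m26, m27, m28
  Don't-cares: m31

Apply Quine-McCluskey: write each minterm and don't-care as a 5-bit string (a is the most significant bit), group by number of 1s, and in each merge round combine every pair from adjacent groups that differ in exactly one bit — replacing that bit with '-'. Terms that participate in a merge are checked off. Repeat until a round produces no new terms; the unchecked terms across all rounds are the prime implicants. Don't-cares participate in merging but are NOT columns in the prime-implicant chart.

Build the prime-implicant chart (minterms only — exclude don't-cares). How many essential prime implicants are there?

size-2^0 implicants → 00000  00011(✓)  00101  00110(✓)  01011(✓)  01100(✓)  01110(✓)  10011(✓)  10111(✓)  11000(✓)  11010(✓)  11011(✓)  11100(✓)  11111(✓)
size-2^1 implicants → -0011(✓)  -1011(✓)  -1100  0-011(✓)  0-110  011-0  1-011(✓)  1-111(✓)  10-11(✓)  11-00  11-11(✓)  110-0  1101-
size-2^2 implicants → --011  1--11
Unchecked terms (primes): --011, -1100, 0-110, 00000, 00101, 011-0, 1--11, 11-00, 110-0, 1101-
Minterm coverage:
  m0 ⊆ 00000 [E]
  m3 ⊆ --011 [E]
  m5 ⊆ 00101 [E]
  m6 ⊆ 0-110 [E]
  m11 ⊆ --011 [E]
  m12 ⊆ -1100,011-0
  m14 ⊆ 0-110,011-0
  m19 ⊆ --011,1--11
  m23 ⊆ 1--11 [E]
  m24 ⊆ 11-00,110-0
  m26 ⊆ 110-0,1101-
  m27 ⊆ --011,1--11,1101-
  m28 ⊆ -1100,11-00
E = {--011, 0-110, 00000, 00101, 1--11}

5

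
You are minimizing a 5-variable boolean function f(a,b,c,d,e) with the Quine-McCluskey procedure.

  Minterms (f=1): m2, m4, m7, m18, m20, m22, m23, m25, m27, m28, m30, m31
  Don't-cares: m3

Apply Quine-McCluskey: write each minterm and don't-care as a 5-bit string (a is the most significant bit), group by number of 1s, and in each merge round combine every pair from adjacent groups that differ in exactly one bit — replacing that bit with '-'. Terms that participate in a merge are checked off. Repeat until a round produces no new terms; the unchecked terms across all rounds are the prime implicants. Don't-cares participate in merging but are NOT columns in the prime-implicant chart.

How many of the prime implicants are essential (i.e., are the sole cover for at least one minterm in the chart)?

3

size-2^0 implicants → 00010(✓)  00011(✓)  00100(✓)  00111(✓)  10010(✓)  10100(✓)  10110(✓)  10111(✓)  11001(✓)  11011(✓)  11100(✓)  11110(✓)  11111(✓)
size-2^1 implicants → -0010  -0100  -0111  00-11  0001-  1-100(✓)  1-110(✓)  1-111(✓)  10-10  101-0(✓)  1011-(✓)  11-11  110-1  111-0(✓)  1111-(✓)
size-2^2 implicants → 1-1-0  1-11-
Unchecked terms (primes): -0010, -0100, -0111, 00-11, 0001-, 1-1-0, 1-11-, 10-10, 11-11, 110-1
Minterm coverage:
  m2 ⊆ -0010,0001-
  m4 ⊆ -0100 [E]
  m7 ⊆ -0111,00-11
  m18 ⊆ -0010,10-10
  m20 ⊆ -0100,1-1-0
  m22 ⊆ 1-1-0,1-11-,10-10
  m23 ⊆ -0111,1-11-
  m25 ⊆ 110-1 [E]
  m27 ⊆ 11-11,110-1
  m28 ⊆ 1-1-0 [E]
  m30 ⊆ 1-1-0,1-11-
  m31 ⊆ 1-11-,11-11
E = {-0100, 1-1-0, 110-1}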